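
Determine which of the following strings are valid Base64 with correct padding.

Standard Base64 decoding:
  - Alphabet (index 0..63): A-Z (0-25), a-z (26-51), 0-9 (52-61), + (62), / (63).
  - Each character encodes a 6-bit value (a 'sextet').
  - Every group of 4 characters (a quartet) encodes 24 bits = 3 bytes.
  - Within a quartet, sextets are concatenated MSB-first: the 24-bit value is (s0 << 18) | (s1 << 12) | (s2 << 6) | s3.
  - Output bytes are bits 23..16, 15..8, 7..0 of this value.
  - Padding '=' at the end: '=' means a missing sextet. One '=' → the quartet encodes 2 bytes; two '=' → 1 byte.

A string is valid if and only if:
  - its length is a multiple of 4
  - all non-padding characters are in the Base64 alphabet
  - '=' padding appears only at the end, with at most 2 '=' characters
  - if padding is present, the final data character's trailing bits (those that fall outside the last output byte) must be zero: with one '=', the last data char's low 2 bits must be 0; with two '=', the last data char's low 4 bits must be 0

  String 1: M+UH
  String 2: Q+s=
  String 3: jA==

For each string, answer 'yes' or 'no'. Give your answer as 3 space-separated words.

String 1: 'M+UH' → valid
String 2: 'Q+s=' → valid
String 3: 'jA==' → valid

Answer: yes yes yes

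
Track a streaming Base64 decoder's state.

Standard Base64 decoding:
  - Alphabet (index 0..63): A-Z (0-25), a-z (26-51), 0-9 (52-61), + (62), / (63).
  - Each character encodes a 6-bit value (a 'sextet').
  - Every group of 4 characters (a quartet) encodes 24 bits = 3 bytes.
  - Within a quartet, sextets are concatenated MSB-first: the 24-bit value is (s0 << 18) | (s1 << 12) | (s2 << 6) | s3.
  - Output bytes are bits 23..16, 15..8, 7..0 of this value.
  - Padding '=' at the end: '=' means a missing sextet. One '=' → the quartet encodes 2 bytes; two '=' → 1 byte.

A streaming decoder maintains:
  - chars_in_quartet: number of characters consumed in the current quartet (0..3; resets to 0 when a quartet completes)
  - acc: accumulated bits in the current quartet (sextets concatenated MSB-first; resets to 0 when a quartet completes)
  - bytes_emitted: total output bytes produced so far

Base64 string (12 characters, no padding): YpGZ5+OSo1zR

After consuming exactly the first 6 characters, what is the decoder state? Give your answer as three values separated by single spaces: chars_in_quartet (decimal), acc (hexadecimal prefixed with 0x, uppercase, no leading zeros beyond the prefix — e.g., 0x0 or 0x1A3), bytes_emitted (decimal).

Answer: 2 0xE7E 3

Derivation:
After char 0 ('Y'=24): chars_in_quartet=1 acc=0x18 bytes_emitted=0
After char 1 ('p'=41): chars_in_quartet=2 acc=0x629 bytes_emitted=0
After char 2 ('G'=6): chars_in_quartet=3 acc=0x18A46 bytes_emitted=0
After char 3 ('Z'=25): chars_in_quartet=4 acc=0x629199 -> emit 62 91 99, reset; bytes_emitted=3
After char 4 ('5'=57): chars_in_quartet=1 acc=0x39 bytes_emitted=3
After char 5 ('+'=62): chars_in_quartet=2 acc=0xE7E bytes_emitted=3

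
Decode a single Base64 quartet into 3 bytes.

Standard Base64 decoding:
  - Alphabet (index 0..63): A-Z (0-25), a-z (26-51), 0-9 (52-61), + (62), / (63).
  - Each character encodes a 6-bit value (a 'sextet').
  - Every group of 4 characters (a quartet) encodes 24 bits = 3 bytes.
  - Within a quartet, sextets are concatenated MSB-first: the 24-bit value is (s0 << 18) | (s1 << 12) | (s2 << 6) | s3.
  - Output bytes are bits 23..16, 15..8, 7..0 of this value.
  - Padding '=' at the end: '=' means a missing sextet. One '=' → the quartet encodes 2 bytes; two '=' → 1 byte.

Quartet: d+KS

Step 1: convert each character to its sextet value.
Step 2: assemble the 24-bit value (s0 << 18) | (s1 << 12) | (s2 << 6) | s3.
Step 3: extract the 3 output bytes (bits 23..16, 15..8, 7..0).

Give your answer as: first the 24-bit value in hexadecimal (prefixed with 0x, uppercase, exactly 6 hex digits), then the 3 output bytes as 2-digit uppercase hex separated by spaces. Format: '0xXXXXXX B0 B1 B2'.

Sextets: d=29, +=62, K=10, S=18
24-bit: (29<<18) | (62<<12) | (10<<6) | 18
      = 0x740000 | 0x03E000 | 0x000280 | 0x000012
      = 0x77E292
Bytes: (v>>16)&0xFF=77, (v>>8)&0xFF=E2, v&0xFF=92

Answer: 0x77E292 77 E2 92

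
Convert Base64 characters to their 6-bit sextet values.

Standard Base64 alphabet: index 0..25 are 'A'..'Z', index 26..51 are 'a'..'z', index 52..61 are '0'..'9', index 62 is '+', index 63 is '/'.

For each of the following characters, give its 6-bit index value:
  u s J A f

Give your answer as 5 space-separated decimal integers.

'u': a..z range, 26 + ord('u') − ord('a') = 46
's': a..z range, 26 + ord('s') − ord('a') = 44
'J': A..Z range, ord('J') − ord('A') = 9
'A': A..Z range, ord('A') − ord('A') = 0
'f': a..z range, 26 + ord('f') − ord('a') = 31

Answer: 46 44 9 0 31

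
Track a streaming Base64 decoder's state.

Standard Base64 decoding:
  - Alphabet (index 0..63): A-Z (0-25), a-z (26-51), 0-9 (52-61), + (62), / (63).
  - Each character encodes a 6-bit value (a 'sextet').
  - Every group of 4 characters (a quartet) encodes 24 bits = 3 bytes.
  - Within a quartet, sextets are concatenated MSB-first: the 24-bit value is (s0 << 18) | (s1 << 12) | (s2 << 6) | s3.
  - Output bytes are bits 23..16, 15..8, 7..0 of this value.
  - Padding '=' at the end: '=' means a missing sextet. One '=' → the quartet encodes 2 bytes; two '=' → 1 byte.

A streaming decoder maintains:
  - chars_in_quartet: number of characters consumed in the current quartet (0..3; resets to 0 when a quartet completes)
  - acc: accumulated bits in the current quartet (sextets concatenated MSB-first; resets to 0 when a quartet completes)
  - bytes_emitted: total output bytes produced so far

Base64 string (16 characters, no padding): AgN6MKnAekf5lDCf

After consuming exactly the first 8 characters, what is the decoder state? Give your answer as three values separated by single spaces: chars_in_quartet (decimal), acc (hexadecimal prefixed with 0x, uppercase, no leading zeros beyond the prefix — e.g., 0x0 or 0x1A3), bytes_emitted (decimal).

After char 0 ('A'=0): chars_in_quartet=1 acc=0x0 bytes_emitted=0
After char 1 ('g'=32): chars_in_quartet=2 acc=0x20 bytes_emitted=0
After char 2 ('N'=13): chars_in_quartet=3 acc=0x80D bytes_emitted=0
After char 3 ('6'=58): chars_in_quartet=4 acc=0x2037A -> emit 02 03 7A, reset; bytes_emitted=3
After char 4 ('M'=12): chars_in_quartet=1 acc=0xC bytes_emitted=3
After char 5 ('K'=10): chars_in_quartet=2 acc=0x30A bytes_emitted=3
After char 6 ('n'=39): chars_in_quartet=3 acc=0xC2A7 bytes_emitted=3
After char 7 ('A'=0): chars_in_quartet=4 acc=0x30A9C0 -> emit 30 A9 C0, reset; bytes_emitted=6

Answer: 0 0x0 6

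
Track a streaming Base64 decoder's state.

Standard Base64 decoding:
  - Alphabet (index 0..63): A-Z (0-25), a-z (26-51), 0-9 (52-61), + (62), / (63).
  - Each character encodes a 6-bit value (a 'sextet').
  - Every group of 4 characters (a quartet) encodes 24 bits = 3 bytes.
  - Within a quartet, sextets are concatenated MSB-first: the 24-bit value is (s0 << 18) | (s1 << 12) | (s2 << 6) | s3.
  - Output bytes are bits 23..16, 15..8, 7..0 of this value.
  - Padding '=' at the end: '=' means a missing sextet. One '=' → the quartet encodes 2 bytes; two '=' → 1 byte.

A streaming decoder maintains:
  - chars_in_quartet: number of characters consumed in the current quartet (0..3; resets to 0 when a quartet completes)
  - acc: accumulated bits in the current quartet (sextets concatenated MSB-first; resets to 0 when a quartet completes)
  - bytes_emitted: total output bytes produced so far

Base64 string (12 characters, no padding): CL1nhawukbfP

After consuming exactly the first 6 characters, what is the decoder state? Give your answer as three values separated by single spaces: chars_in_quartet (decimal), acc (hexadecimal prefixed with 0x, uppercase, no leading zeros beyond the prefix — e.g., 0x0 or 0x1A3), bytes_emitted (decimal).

Answer: 2 0x85A 3

Derivation:
After char 0 ('C'=2): chars_in_quartet=1 acc=0x2 bytes_emitted=0
After char 1 ('L'=11): chars_in_quartet=2 acc=0x8B bytes_emitted=0
After char 2 ('1'=53): chars_in_quartet=3 acc=0x22F5 bytes_emitted=0
After char 3 ('n'=39): chars_in_quartet=4 acc=0x8BD67 -> emit 08 BD 67, reset; bytes_emitted=3
After char 4 ('h'=33): chars_in_quartet=1 acc=0x21 bytes_emitted=3
After char 5 ('a'=26): chars_in_quartet=2 acc=0x85A bytes_emitted=3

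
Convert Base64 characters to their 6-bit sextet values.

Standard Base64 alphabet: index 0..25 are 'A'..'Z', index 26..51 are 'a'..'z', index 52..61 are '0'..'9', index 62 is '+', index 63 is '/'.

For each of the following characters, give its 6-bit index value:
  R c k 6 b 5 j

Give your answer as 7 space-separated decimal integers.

Answer: 17 28 36 58 27 57 35

Derivation:
'R': A..Z range, ord('R') − ord('A') = 17
'c': a..z range, 26 + ord('c') − ord('a') = 28
'k': a..z range, 26 + ord('k') − ord('a') = 36
'6': 0..9 range, 52 + ord('6') − ord('0') = 58
'b': a..z range, 26 + ord('b') − ord('a') = 27
'5': 0..9 range, 52 + ord('5') − ord('0') = 57
'j': a..z range, 26 + ord('j') − ord('a') = 35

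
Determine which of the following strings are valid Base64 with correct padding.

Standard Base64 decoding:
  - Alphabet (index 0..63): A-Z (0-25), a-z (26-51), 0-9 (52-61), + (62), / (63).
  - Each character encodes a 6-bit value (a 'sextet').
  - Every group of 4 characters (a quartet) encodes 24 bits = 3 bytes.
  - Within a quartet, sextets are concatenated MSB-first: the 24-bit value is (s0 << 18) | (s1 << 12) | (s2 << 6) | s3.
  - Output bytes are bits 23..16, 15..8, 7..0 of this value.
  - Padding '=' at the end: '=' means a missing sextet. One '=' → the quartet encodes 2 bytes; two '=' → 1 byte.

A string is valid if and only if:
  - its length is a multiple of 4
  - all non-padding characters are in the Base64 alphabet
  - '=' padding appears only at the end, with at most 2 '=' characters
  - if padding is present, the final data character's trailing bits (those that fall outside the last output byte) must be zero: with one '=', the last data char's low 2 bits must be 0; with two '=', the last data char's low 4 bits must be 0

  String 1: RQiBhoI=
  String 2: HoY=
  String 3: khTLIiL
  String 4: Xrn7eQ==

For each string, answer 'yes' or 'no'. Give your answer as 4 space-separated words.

String 1: 'RQiBhoI=' → valid
String 2: 'HoY=' → valid
String 3: 'khTLIiL' → invalid (len=7 not mult of 4)
String 4: 'Xrn7eQ==' → valid

Answer: yes yes no yes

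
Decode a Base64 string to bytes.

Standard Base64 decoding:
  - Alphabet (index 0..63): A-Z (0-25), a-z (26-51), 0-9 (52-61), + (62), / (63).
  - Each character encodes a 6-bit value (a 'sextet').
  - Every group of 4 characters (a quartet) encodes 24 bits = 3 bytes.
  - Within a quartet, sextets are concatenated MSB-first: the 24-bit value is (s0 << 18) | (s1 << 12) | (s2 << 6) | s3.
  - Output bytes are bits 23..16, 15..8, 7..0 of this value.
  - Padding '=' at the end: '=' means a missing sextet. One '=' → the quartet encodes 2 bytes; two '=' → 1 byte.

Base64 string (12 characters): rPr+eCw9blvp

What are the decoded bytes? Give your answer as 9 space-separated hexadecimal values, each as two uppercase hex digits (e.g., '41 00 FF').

Answer: AC FA FE 78 2C 3D 6E 5B E9

Derivation:
After char 0 ('r'=43): chars_in_quartet=1 acc=0x2B bytes_emitted=0
After char 1 ('P'=15): chars_in_quartet=2 acc=0xACF bytes_emitted=0
After char 2 ('r'=43): chars_in_quartet=3 acc=0x2B3EB bytes_emitted=0
After char 3 ('+'=62): chars_in_quartet=4 acc=0xACFAFE -> emit AC FA FE, reset; bytes_emitted=3
After char 4 ('e'=30): chars_in_quartet=1 acc=0x1E bytes_emitted=3
After char 5 ('C'=2): chars_in_quartet=2 acc=0x782 bytes_emitted=3
After char 6 ('w'=48): chars_in_quartet=3 acc=0x1E0B0 bytes_emitted=3
After char 7 ('9'=61): chars_in_quartet=4 acc=0x782C3D -> emit 78 2C 3D, reset; bytes_emitted=6
After char 8 ('b'=27): chars_in_quartet=1 acc=0x1B bytes_emitted=6
After char 9 ('l'=37): chars_in_quartet=2 acc=0x6E5 bytes_emitted=6
After char 10 ('v'=47): chars_in_quartet=3 acc=0x1B96F bytes_emitted=6
After char 11 ('p'=41): chars_in_quartet=4 acc=0x6E5BE9 -> emit 6E 5B E9, reset; bytes_emitted=9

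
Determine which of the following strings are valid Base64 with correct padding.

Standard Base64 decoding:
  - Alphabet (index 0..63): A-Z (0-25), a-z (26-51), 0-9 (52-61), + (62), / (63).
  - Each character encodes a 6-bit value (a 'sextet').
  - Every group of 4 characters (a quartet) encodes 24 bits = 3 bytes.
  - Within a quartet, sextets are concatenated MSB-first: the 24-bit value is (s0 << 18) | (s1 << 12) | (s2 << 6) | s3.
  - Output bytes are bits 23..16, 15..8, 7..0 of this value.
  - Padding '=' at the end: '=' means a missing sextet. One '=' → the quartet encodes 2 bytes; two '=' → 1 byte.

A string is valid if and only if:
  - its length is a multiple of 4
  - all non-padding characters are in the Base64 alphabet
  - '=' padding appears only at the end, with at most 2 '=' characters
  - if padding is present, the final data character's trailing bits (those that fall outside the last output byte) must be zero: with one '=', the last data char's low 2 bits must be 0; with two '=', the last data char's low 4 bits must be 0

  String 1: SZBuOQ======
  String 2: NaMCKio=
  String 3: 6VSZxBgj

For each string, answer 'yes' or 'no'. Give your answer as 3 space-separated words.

String 1: 'SZBuOQ======' → invalid (6 pad chars (max 2))
String 2: 'NaMCKio=' → valid
String 3: '6VSZxBgj' → valid

Answer: no yes yes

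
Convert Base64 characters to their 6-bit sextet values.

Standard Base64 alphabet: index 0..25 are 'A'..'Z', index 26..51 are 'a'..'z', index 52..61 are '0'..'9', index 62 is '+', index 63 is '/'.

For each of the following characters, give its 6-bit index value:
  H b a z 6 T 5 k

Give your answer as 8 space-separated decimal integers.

'H': A..Z range, ord('H') − ord('A') = 7
'b': a..z range, 26 + ord('b') − ord('a') = 27
'a': a..z range, 26 + ord('a') − ord('a') = 26
'z': a..z range, 26 + ord('z') − ord('a') = 51
'6': 0..9 range, 52 + ord('6') − ord('0') = 58
'T': A..Z range, ord('T') − ord('A') = 19
'5': 0..9 range, 52 + ord('5') − ord('0') = 57
'k': a..z range, 26 + ord('k') − ord('a') = 36

Answer: 7 27 26 51 58 19 57 36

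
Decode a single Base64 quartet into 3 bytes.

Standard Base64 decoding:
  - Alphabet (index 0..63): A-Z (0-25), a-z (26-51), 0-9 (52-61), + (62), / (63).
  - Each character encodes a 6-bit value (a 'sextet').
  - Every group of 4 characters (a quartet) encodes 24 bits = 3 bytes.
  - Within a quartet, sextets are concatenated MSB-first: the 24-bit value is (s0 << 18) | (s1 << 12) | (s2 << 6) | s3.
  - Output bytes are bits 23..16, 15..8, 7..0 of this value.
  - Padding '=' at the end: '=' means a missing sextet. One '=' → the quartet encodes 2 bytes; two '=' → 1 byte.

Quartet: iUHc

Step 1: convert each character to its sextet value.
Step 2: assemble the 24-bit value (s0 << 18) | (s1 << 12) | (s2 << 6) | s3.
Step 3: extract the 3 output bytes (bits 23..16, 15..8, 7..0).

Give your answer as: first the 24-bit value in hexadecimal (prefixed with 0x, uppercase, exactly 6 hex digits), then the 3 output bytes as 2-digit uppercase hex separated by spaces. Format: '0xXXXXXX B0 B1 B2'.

Sextets: i=34, U=20, H=7, c=28
24-bit: (34<<18) | (20<<12) | (7<<6) | 28
      = 0x880000 | 0x014000 | 0x0001C0 | 0x00001C
      = 0x8941DC
Bytes: (v>>16)&0xFF=89, (v>>8)&0xFF=41, v&0xFF=DC

Answer: 0x8941DC 89 41 DC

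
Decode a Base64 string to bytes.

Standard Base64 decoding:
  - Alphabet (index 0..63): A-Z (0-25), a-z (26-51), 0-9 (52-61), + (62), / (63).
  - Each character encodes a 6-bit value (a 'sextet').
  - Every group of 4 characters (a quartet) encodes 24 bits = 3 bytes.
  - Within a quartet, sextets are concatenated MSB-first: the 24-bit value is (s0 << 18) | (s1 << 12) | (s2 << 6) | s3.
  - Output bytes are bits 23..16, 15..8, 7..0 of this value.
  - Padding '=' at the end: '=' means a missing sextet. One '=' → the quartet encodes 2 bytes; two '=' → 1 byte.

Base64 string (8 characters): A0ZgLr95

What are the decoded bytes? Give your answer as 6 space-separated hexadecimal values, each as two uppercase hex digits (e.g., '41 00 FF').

Answer: 03 46 60 2E BF 79

Derivation:
After char 0 ('A'=0): chars_in_quartet=1 acc=0x0 bytes_emitted=0
After char 1 ('0'=52): chars_in_quartet=2 acc=0x34 bytes_emitted=0
After char 2 ('Z'=25): chars_in_quartet=3 acc=0xD19 bytes_emitted=0
After char 3 ('g'=32): chars_in_quartet=4 acc=0x34660 -> emit 03 46 60, reset; bytes_emitted=3
After char 4 ('L'=11): chars_in_quartet=1 acc=0xB bytes_emitted=3
After char 5 ('r'=43): chars_in_quartet=2 acc=0x2EB bytes_emitted=3
After char 6 ('9'=61): chars_in_quartet=3 acc=0xBAFD bytes_emitted=3
After char 7 ('5'=57): chars_in_quartet=4 acc=0x2EBF79 -> emit 2E BF 79, reset; bytes_emitted=6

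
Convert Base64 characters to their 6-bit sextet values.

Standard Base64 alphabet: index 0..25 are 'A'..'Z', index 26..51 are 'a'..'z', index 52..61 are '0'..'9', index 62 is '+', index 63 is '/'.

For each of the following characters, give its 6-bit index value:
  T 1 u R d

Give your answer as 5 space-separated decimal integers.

'T': A..Z range, ord('T') − ord('A') = 19
'1': 0..9 range, 52 + ord('1') − ord('0') = 53
'u': a..z range, 26 + ord('u') − ord('a') = 46
'R': A..Z range, ord('R') − ord('A') = 17
'd': a..z range, 26 + ord('d') − ord('a') = 29

Answer: 19 53 46 17 29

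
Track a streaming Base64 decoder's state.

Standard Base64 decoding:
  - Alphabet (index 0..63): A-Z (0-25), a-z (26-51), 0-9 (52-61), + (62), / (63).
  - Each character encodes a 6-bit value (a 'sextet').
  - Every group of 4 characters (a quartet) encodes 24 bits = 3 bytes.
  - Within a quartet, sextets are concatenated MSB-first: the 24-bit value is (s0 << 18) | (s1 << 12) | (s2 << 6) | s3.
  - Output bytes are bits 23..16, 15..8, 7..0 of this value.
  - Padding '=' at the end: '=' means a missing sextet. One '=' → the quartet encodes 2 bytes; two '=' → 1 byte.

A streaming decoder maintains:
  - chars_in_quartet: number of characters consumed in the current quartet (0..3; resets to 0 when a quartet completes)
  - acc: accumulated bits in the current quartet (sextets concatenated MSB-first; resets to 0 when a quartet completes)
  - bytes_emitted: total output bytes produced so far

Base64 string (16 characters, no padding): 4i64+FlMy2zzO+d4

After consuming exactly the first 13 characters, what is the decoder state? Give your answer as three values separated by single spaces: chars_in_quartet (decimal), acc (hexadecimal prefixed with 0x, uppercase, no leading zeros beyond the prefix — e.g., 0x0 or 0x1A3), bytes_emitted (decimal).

After char 0 ('4'=56): chars_in_quartet=1 acc=0x38 bytes_emitted=0
After char 1 ('i'=34): chars_in_quartet=2 acc=0xE22 bytes_emitted=0
After char 2 ('6'=58): chars_in_quartet=3 acc=0x388BA bytes_emitted=0
After char 3 ('4'=56): chars_in_quartet=4 acc=0xE22EB8 -> emit E2 2E B8, reset; bytes_emitted=3
After char 4 ('+'=62): chars_in_quartet=1 acc=0x3E bytes_emitted=3
After char 5 ('F'=5): chars_in_quartet=2 acc=0xF85 bytes_emitted=3
After char 6 ('l'=37): chars_in_quartet=3 acc=0x3E165 bytes_emitted=3
After char 7 ('M'=12): chars_in_quartet=4 acc=0xF8594C -> emit F8 59 4C, reset; bytes_emitted=6
After char 8 ('y'=50): chars_in_quartet=1 acc=0x32 bytes_emitted=6
After char 9 ('2'=54): chars_in_quartet=2 acc=0xCB6 bytes_emitted=6
After char 10 ('z'=51): chars_in_quartet=3 acc=0x32DB3 bytes_emitted=6
After char 11 ('z'=51): chars_in_quartet=4 acc=0xCB6CF3 -> emit CB 6C F3, reset; bytes_emitted=9
After char 12 ('O'=14): chars_in_quartet=1 acc=0xE bytes_emitted=9

Answer: 1 0xE 9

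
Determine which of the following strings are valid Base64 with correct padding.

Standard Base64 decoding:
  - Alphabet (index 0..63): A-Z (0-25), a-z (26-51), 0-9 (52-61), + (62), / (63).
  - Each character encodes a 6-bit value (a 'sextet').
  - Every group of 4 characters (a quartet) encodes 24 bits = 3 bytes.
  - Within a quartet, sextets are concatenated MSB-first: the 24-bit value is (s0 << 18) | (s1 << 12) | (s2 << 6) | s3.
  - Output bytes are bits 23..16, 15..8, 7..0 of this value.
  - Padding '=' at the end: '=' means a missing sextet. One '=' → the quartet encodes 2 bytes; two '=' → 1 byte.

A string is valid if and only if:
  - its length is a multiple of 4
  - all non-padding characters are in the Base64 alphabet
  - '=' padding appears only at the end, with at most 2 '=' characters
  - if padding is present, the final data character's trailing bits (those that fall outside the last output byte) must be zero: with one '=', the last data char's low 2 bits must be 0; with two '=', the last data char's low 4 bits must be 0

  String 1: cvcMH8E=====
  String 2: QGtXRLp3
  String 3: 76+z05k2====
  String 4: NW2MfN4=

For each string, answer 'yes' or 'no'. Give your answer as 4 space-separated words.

Answer: no yes no yes

Derivation:
String 1: 'cvcMH8E=====' → invalid (5 pad chars (max 2))
String 2: 'QGtXRLp3' → valid
String 3: '76+z05k2====' → invalid (4 pad chars (max 2))
String 4: 'NW2MfN4=' → valid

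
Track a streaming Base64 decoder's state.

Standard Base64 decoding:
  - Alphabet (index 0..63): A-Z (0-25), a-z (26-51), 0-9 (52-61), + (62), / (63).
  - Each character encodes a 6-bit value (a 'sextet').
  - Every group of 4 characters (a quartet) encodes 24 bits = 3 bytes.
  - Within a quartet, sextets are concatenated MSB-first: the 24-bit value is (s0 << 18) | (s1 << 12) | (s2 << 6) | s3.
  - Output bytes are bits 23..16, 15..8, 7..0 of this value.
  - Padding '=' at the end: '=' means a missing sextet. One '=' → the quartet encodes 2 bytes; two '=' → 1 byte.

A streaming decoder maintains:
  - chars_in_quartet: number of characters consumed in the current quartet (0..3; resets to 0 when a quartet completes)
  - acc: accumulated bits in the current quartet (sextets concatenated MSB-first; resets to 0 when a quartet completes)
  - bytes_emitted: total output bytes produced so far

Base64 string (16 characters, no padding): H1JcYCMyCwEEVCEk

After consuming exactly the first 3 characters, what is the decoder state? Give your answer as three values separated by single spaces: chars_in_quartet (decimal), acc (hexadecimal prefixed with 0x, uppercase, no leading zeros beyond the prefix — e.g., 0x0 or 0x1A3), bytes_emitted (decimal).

Answer: 3 0x7D49 0

Derivation:
After char 0 ('H'=7): chars_in_quartet=1 acc=0x7 bytes_emitted=0
After char 1 ('1'=53): chars_in_quartet=2 acc=0x1F5 bytes_emitted=0
After char 2 ('J'=9): chars_in_quartet=3 acc=0x7D49 bytes_emitted=0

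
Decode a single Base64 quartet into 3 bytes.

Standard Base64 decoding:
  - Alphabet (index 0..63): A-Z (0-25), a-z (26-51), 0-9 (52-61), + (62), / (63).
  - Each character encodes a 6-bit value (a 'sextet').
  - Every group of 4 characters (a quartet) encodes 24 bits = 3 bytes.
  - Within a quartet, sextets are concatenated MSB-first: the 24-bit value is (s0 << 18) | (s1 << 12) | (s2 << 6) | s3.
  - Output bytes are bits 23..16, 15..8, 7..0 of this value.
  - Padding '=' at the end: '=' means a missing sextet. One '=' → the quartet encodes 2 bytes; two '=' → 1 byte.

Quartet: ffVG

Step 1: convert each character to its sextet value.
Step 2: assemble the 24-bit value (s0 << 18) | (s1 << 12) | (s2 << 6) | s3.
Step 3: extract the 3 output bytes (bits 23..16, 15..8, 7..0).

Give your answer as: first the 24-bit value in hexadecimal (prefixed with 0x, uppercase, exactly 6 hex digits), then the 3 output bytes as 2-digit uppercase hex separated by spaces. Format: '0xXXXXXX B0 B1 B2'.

Answer: 0x7DF546 7D F5 46

Derivation:
Sextets: f=31, f=31, V=21, G=6
24-bit: (31<<18) | (31<<12) | (21<<6) | 6
      = 0x7C0000 | 0x01F000 | 0x000540 | 0x000006
      = 0x7DF546
Bytes: (v>>16)&0xFF=7D, (v>>8)&0xFF=F5, v&0xFF=46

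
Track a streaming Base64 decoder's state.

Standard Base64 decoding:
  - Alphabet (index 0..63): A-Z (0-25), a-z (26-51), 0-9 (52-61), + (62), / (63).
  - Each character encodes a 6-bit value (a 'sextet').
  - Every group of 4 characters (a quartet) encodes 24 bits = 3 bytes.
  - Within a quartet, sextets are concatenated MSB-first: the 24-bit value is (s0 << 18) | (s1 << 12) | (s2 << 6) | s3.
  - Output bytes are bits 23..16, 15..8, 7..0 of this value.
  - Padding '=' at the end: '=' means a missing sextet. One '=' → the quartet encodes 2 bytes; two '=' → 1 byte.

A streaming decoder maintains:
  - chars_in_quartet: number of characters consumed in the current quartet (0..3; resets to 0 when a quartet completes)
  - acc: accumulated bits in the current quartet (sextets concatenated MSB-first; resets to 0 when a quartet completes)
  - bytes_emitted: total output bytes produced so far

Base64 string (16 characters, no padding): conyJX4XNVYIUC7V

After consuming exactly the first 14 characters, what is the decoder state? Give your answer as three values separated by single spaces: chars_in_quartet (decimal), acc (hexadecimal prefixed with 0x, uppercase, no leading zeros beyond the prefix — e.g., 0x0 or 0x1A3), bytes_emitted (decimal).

Answer: 2 0x502 9

Derivation:
After char 0 ('c'=28): chars_in_quartet=1 acc=0x1C bytes_emitted=0
After char 1 ('o'=40): chars_in_quartet=2 acc=0x728 bytes_emitted=0
After char 2 ('n'=39): chars_in_quartet=3 acc=0x1CA27 bytes_emitted=0
After char 3 ('y'=50): chars_in_quartet=4 acc=0x7289F2 -> emit 72 89 F2, reset; bytes_emitted=3
After char 4 ('J'=9): chars_in_quartet=1 acc=0x9 bytes_emitted=3
After char 5 ('X'=23): chars_in_quartet=2 acc=0x257 bytes_emitted=3
After char 6 ('4'=56): chars_in_quartet=3 acc=0x95F8 bytes_emitted=3
After char 7 ('X'=23): chars_in_quartet=4 acc=0x257E17 -> emit 25 7E 17, reset; bytes_emitted=6
After char 8 ('N'=13): chars_in_quartet=1 acc=0xD bytes_emitted=6
After char 9 ('V'=21): chars_in_quartet=2 acc=0x355 bytes_emitted=6
After char 10 ('Y'=24): chars_in_quartet=3 acc=0xD558 bytes_emitted=6
After char 11 ('I'=8): chars_in_quartet=4 acc=0x355608 -> emit 35 56 08, reset; bytes_emitted=9
After char 12 ('U'=20): chars_in_quartet=1 acc=0x14 bytes_emitted=9
After char 13 ('C'=2): chars_in_quartet=2 acc=0x502 bytes_emitted=9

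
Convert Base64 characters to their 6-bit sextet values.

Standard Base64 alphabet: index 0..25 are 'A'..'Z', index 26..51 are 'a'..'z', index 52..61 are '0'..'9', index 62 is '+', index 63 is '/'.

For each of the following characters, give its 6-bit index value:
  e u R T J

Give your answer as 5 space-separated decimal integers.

Answer: 30 46 17 19 9

Derivation:
'e': a..z range, 26 + ord('e') − ord('a') = 30
'u': a..z range, 26 + ord('u') − ord('a') = 46
'R': A..Z range, ord('R') − ord('A') = 17
'T': A..Z range, ord('T') − ord('A') = 19
'J': A..Z range, ord('J') − ord('A') = 9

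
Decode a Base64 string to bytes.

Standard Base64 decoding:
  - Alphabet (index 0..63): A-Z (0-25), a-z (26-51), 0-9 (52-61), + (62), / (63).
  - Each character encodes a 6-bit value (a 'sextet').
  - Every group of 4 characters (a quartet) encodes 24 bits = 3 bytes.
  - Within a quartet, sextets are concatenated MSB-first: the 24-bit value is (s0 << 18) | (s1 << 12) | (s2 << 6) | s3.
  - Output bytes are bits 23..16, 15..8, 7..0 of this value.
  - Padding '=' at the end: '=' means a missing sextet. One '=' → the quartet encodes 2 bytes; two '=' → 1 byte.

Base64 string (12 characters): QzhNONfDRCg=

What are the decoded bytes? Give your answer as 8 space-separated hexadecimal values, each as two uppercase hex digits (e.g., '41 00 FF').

After char 0 ('Q'=16): chars_in_quartet=1 acc=0x10 bytes_emitted=0
After char 1 ('z'=51): chars_in_quartet=2 acc=0x433 bytes_emitted=0
After char 2 ('h'=33): chars_in_quartet=3 acc=0x10CE1 bytes_emitted=0
After char 3 ('N'=13): chars_in_quartet=4 acc=0x43384D -> emit 43 38 4D, reset; bytes_emitted=3
After char 4 ('O'=14): chars_in_quartet=1 acc=0xE bytes_emitted=3
After char 5 ('N'=13): chars_in_quartet=2 acc=0x38D bytes_emitted=3
After char 6 ('f'=31): chars_in_quartet=3 acc=0xE35F bytes_emitted=3
After char 7 ('D'=3): chars_in_quartet=4 acc=0x38D7C3 -> emit 38 D7 C3, reset; bytes_emitted=6
After char 8 ('R'=17): chars_in_quartet=1 acc=0x11 bytes_emitted=6
After char 9 ('C'=2): chars_in_quartet=2 acc=0x442 bytes_emitted=6
After char 10 ('g'=32): chars_in_quartet=3 acc=0x110A0 bytes_emitted=6
Padding '=': partial quartet acc=0x110A0 -> emit 44 28; bytes_emitted=8

Answer: 43 38 4D 38 D7 C3 44 28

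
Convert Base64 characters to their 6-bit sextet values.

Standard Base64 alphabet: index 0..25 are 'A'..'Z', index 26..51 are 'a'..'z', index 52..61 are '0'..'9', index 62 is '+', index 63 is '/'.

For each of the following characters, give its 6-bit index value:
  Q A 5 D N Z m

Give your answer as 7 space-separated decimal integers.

Answer: 16 0 57 3 13 25 38

Derivation:
'Q': A..Z range, ord('Q') − ord('A') = 16
'A': A..Z range, ord('A') − ord('A') = 0
'5': 0..9 range, 52 + ord('5') − ord('0') = 57
'D': A..Z range, ord('D') − ord('A') = 3
'N': A..Z range, ord('N') − ord('A') = 13
'Z': A..Z range, ord('Z') − ord('A') = 25
'm': a..z range, 26 + ord('m') − ord('a') = 38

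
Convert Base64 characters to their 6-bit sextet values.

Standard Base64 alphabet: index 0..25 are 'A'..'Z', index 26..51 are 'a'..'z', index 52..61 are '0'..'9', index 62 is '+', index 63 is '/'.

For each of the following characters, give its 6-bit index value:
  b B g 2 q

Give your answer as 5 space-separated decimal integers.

Answer: 27 1 32 54 42

Derivation:
'b': a..z range, 26 + ord('b') − ord('a') = 27
'B': A..Z range, ord('B') − ord('A') = 1
'g': a..z range, 26 + ord('g') − ord('a') = 32
'2': 0..9 range, 52 + ord('2') − ord('0') = 54
'q': a..z range, 26 + ord('q') − ord('a') = 42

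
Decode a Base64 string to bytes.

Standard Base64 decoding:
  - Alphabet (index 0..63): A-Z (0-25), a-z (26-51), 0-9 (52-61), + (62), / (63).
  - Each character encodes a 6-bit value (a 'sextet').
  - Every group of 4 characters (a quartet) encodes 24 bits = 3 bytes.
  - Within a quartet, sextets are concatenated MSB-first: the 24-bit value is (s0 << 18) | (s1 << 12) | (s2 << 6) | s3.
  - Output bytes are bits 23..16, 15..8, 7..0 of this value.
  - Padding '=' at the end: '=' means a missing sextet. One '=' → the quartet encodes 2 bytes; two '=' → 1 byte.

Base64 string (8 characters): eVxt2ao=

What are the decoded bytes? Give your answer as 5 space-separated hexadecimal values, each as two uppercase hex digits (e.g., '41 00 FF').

Answer: 79 5C 6D D9 AA

Derivation:
After char 0 ('e'=30): chars_in_quartet=1 acc=0x1E bytes_emitted=0
After char 1 ('V'=21): chars_in_quartet=2 acc=0x795 bytes_emitted=0
After char 2 ('x'=49): chars_in_quartet=3 acc=0x1E571 bytes_emitted=0
After char 3 ('t'=45): chars_in_quartet=4 acc=0x795C6D -> emit 79 5C 6D, reset; bytes_emitted=3
After char 4 ('2'=54): chars_in_quartet=1 acc=0x36 bytes_emitted=3
After char 5 ('a'=26): chars_in_quartet=2 acc=0xD9A bytes_emitted=3
After char 6 ('o'=40): chars_in_quartet=3 acc=0x366A8 bytes_emitted=3
Padding '=': partial quartet acc=0x366A8 -> emit D9 AA; bytes_emitted=5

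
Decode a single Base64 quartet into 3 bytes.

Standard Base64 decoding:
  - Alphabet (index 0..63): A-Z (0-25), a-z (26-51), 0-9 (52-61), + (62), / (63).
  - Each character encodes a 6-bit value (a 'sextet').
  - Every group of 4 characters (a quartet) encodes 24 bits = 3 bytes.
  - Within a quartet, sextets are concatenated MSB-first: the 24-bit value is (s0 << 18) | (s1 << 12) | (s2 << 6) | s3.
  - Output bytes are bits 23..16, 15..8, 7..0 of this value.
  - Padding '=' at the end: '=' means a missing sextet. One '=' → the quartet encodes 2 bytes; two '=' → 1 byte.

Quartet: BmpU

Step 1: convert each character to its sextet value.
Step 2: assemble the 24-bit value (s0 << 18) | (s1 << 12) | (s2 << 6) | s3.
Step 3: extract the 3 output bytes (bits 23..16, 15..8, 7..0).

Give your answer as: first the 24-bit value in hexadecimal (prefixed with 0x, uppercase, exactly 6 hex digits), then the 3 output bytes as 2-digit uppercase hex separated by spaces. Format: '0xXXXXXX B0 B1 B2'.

Sextets: B=1, m=38, p=41, U=20
24-bit: (1<<18) | (38<<12) | (41<<6) | 20
      = 0x040000 | 0x026000 | 0x000A40 | 0x000014
      = 0x066A54
Bytes: (v>>16)&0xFF=06, (v>>8)&0xFF=6A, v&0xFF=54

Answer: 0x066A54 06 6A 54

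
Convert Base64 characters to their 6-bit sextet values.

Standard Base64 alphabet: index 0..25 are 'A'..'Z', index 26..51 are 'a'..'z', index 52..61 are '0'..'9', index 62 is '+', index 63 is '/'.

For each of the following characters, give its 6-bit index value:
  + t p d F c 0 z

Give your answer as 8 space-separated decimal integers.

'+': index 62
't': a..z range, 26 + ord('t') − ord('a') = 45
'p': a..z range, 26 + ord('p') − ord('a') = 41
'd': a..z range, 26 + ord('d') − ord('a') = 29
'F': A..Z range, ord('F') − ord('A') = 5
'c': a..z range, 26 + ord('c') − ord('a') = 28
'0': 0..9 range, 52 + ord('0') − ord('0') = 52
'z': a..z range, 26 + ord('z') − ord('a') = 51

Answer: 62 45 41 29 5 28 52 51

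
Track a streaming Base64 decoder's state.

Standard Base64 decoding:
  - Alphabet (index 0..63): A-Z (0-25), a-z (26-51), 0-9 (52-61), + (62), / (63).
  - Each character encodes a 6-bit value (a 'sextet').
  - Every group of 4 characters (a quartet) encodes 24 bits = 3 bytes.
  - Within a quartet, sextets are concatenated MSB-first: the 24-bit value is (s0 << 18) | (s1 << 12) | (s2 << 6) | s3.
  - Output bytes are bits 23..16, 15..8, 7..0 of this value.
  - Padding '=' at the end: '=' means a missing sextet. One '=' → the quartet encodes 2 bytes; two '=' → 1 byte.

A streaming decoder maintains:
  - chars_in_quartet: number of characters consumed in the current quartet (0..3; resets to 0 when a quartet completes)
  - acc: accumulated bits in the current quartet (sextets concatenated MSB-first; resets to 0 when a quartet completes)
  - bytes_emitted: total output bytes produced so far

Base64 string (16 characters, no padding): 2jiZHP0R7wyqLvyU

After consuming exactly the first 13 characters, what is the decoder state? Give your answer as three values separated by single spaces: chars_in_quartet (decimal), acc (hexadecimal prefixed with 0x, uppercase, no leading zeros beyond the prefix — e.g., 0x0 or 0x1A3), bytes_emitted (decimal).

Answer: 1 0xB 9

Derivation:
After char 0 ('2'=54): chars_in_quartet=1 acc=0x36 bytes_emitted=0
After char 1 ('j'=35): chars_in_quartet=2 acc=0xDA3 bytes_emitted=0
After char 2 ('i'=34): chars_in_quartet=3 acc=0x368E2 bytes_emitted=0
After char 3 ('Z'=25): chars_in_quartet=4 acc=0xDA3899 -> emit DA 38 99, reset; bytes_emitted=3
After char 4 ('H'=7): chars_in_quartet=1 acc=0x7 bytes_emitted=3
After char 5 ('P'=15): chars_in_quartet=2 acc=0x1CF bytes_emitted=3
After char 6 ('0'=52): chars_in_quartet=3 acc=0x73F4 bytes_emitted=3
After char 7 ('R'=17): chars_in_quartet=4 acc=0x1CFD11 -> emit 1C FD 11, reset; bytes_emitted=6
After char 8 ('7'=59): chars_in_quartet=1 acc=0x3B bytes_emitted=6
After char 9 ('w'=48): chars_in_quartet=2 acc=0xEF0 bytes_emitted=6
After char 10 ('y'=50): chars_in_quartet=3 acc=0x3BC32 bytes_emitted=6
After char 11 ('q'=42): chars_in_quartet=4 acc=0xEF0CAA -> emit EF 0C AA, reset; bytes_emitted=9
After char 12 ('L'=11): chars_in_quartet=1 acc=0xB bytes_emitted=9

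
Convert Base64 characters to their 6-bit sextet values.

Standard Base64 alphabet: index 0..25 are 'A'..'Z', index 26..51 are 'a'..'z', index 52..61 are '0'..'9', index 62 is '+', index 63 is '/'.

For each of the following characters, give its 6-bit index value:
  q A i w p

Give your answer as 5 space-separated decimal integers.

Answer: 42 0 34 48 41

Derivation:
'q': a..z range, 26 + ord('q') − ord('a') = 42
'A': A..Z range, ord('A') − ord('A') = 0
'i': a..z range, 26 + ord('i') − ord('a') = 34
'w': a..z range, 26 + ord('w') − ord('a') = 48
'p': a..z range, 26 + ord('p') − ord('a') = 41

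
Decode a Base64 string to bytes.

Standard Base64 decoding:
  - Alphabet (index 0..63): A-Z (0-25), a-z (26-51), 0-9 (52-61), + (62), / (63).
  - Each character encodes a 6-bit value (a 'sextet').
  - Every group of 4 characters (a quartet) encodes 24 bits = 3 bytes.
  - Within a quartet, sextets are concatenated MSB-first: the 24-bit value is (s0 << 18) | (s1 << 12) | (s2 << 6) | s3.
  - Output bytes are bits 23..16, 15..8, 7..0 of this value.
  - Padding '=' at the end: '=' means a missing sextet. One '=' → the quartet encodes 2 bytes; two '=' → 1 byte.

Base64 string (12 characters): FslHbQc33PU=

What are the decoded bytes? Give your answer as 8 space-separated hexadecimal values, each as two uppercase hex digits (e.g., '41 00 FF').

Answer: 16 C9 47 6D 07 37 DC F5

Derivation:
After char 0 ('F'=5): chars_in_quartet=1 acc=0x5 bytes_emitted=0
After char 1 ('s'=44): chars_in_quartet=2 acc=0x16C bytes_emitted=0
After char 2 ('l'=37): chars_in_quartet=3 acc=0x5B25 bytes_emitted=0
After char 3 ('H'=7): chars_in_quartet=4 acc=0x16C947 -> emit 16 C9 47, reset; bytes_emitted=3
After char 4 ('b'=27): chars_in_quartet=1 acc=0x1B bytes_emitted=3
After char 5 ('Q'=16): chars_in_quartet=2 acc=0x6D0 bytes_emitted=3
After char 6 ('c'=28): chars_in_quartet=3 acc=0x1B41C bytes_emitted=3
After char 7 ('3'=55): chars_in_quartet=4 acc=0x6D0737 -> emit 6D 07 37, reset; bytes_emitted=6
After char 8 ('3'=55): chars_in_quartet=1 acc=0x37 bytes_emitted=6
After char 9 ('P'=15): chars_in_quartet=2 acc=0xDCF bytes_emitted=6
After char 10 ('U'=20): chars_in_quartet=3 acc=0x373D4 bytes_emitted=6
Padding '=': partial quartet acc=0x373D4 -> emit DC F5; bytes_emitted=8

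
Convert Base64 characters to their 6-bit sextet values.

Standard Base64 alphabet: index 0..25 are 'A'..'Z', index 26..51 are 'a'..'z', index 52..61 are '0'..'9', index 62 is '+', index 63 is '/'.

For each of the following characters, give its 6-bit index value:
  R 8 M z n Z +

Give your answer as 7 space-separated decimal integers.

Answer: 17 60 12 51 39 25 62

Derivation:
'R': A..Z range, ord('R') − ord('A') = 17
'8': 0..9 range, 52 + ord('8') − ord('0') = 60
'M': A..Z range, ord('M') − ord('A') = 12
'z': a..z range, 26 + ord('z') − ord('a') = 51
'n': a..z range, 26 + ord('n') − ord('a') = 39
'Z': A..Z range, ord('Z') − ord('A') = 25
'+': index 62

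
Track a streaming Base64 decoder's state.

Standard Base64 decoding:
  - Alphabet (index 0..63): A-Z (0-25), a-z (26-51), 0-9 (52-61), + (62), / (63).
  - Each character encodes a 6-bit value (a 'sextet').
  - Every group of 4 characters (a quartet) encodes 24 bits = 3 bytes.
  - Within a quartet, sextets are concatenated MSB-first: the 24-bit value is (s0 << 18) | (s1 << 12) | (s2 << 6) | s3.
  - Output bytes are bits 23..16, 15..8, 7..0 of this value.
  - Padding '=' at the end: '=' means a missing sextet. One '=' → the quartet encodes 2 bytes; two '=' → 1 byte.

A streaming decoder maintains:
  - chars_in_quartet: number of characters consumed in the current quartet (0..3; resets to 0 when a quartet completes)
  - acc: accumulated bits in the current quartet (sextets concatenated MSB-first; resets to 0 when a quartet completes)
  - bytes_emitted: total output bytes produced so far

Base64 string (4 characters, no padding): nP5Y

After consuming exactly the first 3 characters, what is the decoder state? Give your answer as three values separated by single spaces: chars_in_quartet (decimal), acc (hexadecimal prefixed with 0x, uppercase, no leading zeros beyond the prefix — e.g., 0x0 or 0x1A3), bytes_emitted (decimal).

After char 0 ('n'=39): chars_in_quartet=1 acc=0x27 bytes_emitted=0
After char 1 ('P'=15): chars_in_quartet=2 acc=0x9CF bytes_emitted=0
After char 2 ('5'=57): chars_in_quartet=3 acc=0x273F9 bytes_emitted=0

Answer: 3 0x273F9 0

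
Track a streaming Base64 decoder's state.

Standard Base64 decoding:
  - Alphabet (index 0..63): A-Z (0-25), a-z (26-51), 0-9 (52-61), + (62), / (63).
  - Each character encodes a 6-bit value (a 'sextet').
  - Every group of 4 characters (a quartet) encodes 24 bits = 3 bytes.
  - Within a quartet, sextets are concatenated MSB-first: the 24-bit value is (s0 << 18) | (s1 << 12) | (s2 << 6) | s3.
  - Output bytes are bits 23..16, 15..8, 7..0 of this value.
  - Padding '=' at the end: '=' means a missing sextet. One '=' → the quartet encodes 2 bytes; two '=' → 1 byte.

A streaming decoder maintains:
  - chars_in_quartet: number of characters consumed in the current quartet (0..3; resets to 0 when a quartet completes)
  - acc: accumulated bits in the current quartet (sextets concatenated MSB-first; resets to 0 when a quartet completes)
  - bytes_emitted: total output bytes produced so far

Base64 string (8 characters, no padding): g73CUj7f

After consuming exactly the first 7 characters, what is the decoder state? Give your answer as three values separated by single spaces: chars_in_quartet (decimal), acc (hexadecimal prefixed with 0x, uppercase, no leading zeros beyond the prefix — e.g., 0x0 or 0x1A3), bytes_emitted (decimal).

Answer: 3 0x148FB 3

Derivation:
After char 0 ('g'=32): chars_in_quartet=1 acc=0x20 bytes_emitted=0
After char 1 ('7'=59): chars_in_quartet=2 acc=0x83B bytes_emitted=0
After char 2 ('3'=55): chars_in_quartet=3 acc=0x20EF7 bytes_emitted=0
After char 3 ('C'=2): chars_in_quartet=4 acc=0x83BDC2 -> emit 83 BD C2, reset; bytes_emitted=3
After char 4 ('U'=20): chars_in_quartet=1 acc=0x14 bytes_emitted=3
After char 5 ('j'=35): chars_in_quartet=2 acc=0x523 bytes_emitted=3
After char 6 ('7'=59): chars_in_quartet=3 acc=0x148FB bytes_emitted=3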